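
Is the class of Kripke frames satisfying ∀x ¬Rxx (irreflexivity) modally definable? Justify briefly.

Any modally definable frame class is closed under surjective bounded morphisms.
The 4-cycle (worlds a,b,c,d with a→b→c→d→a) is irreflexive, and the map sending every world to a single reflexive point • is a surjective bounded morphism (forth: every edge maps to (•,•); back: every world has a successor). So any modal formula valid on the 4-cycle is also valid on the reflexive point, which is not irreflexive.
So no modal formula (or set of formulas) defines exactly the irreflexive frames.

Not modally definable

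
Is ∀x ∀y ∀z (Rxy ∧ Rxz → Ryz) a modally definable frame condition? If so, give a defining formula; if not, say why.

Definable; ◇q → □◇q defines it

Yes: it is the Euclidean property, defined by the 5 schema ◇q → □◇q.
Suppose ◇q→□◇q is valid. Take Rxy, Rxz and set V(q)={y}. Then ◇q at x, so □◇q at x, so ◇q at z, so some w with Rzw has q; w=y, i.e. Rzy. By symmetry of the argument, Ryz.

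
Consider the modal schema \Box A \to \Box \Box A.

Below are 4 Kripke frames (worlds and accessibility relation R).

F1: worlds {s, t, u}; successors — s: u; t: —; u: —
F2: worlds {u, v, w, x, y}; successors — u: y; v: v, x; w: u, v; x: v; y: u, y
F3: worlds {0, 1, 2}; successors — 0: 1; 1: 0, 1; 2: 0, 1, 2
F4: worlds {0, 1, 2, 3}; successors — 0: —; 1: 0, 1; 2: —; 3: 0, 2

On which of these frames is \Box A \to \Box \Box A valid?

Frame correspondent (Sahlqvist): \forall x \forall y \forall z (Rxy \wedge Ryz \to Rxz) — i.e. transitivity.
F1: satisfies the condition.
F2: fails — Rwu and Ruy but not Rwy.
F3: fails — R01 and R10 but not R00.
F4: satisfies the condition.
Valid on: F1, F4.

F1, F4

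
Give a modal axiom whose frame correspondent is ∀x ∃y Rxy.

This is seriality; the standard corresponding axiom is D: □p → ◇p.

□p → ◇p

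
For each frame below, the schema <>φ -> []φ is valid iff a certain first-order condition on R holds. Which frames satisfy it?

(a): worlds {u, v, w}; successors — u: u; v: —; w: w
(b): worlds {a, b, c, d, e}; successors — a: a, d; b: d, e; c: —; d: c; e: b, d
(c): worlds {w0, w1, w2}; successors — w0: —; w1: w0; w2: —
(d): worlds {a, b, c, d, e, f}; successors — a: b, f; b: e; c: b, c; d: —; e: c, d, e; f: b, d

(a), (c)

Frame correspondent (Sahlqvist): forall x forall y forall z (Rxy & Rxz -> y = z) — i.e. partial functionality.
(a): ✓.
(b): fails — a sees both a and d.
(c): ✓.
(d): fails — a sees both b and f.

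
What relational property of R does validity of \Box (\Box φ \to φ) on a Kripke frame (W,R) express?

Suppose □(□φ→φ) is valid. Take Rxy and set V(φ)={w : Ryw}. Then at y, □φ holds; since □(□φ→φ) at x, □φ→φ at y, so φ at y, i.e. Ryy.

shift-reflexivity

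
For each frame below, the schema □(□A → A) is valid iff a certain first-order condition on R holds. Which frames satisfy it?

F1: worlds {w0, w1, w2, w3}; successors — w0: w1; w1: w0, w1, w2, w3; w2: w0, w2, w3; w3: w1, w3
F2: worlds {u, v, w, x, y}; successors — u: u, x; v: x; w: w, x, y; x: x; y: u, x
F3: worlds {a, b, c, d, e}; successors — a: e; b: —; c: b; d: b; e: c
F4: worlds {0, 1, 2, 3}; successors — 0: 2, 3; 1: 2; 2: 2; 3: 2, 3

This is the axiom for shift-reflexivity; its first-order frame correspondent is ∀x ∀y (Rxy → Ryy).
F1: fails — Rw1w0 but not Rw0w0.
F2: fails — Rwy but not Ryy.
F3: fails — Rdb but not Rbb.
F4: ✓.

F4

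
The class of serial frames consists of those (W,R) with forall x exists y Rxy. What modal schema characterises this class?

□s → ◇s

A defining formula is □s → ◇s (the D axiom).
Suppose □s→◇s is valid. At any x set V(s)=W. Then □s at x, so ◇s at x, so x has a successor.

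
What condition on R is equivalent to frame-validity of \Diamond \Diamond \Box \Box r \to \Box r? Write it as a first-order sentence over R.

This is a Sahlqvist (Geach-type) schema ◇^2□^2r → □^1◇^0r.
Minimal-valuation argument: fix x; take any y with xR^2y and any z with xR^1z. Set V(r) to the set of worlds R-reachable from y in exactly 2 steps. Then □^2r holds at y, so the antecedent holds at x; validity forces ◇^0r at z, giving a w with zR^0w and yR^2w.
First-order correspondent: \forall x \forall y \forall z ((x R^2 y \wedge xRz) \to \exists w (y R^2 w \wedge z = w)).

\forall x \forall y \forall z ((x R^2 y \wedge xRz) \to \exists w (y R^2 w \wedge z = w))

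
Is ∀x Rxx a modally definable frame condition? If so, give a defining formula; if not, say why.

This is a Sahlqvist condition; the T axiom □r → r defines it.
Suppose □r→r is valid. At any x set V(r)={w : Rxw}. Then □r holds at x, so r holds at x, i.e. Rxx.

Yes — defined by □r → r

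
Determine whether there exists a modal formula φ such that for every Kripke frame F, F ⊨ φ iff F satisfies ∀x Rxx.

Definable; □r → r defines it

Yes: it is reflexivity, defined by the T schema □r → r.
Suppose □r→r is valid. At any x set V(r)={w : Rxw}. Then □r holds at x, so r holds at x, i.e. Rxx.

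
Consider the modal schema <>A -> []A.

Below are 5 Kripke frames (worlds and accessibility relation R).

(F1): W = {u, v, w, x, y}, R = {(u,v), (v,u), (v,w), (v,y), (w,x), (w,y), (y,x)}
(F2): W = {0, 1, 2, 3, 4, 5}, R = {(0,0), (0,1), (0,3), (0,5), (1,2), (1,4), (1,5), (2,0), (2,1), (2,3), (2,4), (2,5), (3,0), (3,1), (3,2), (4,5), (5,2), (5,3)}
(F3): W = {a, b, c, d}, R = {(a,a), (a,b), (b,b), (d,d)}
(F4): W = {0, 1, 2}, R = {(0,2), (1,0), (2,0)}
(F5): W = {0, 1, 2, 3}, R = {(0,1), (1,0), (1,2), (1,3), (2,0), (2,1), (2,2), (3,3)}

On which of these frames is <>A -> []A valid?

The schema corresponds to partial functionality: forall x forall y forall z (Rxy & Rxz -> y = z).
(F1): fails — v sees both u and w.
(F2): fails — 0 sees both 0 and 1.
(F3): fails — a sees both a and b.
(F4): satisfies the condition.
(F5): fails — 1 sees both 0 and 2.
Valid on: (F4).

(F4)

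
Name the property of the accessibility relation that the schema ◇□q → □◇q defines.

This schema is the .2 axiom.
It corresponds to convergence: ∀x ∀y ∀z (Rxy ∧ Rxz → ∃w (Ryw ∧ Rzw)).

convergence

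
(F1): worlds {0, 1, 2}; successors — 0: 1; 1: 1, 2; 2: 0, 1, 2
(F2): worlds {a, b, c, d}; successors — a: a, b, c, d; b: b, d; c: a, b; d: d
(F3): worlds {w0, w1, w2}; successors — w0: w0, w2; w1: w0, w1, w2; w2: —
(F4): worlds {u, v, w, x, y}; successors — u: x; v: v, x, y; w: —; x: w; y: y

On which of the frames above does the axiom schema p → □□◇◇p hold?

(F1)

The schema corresponds to a generalized confluence (Geach) condition: ∀x ∀z (xR²z → ∃w (x = w ∧ zR²w)).
(F1): satisfies the condition.
(F2): fails — aR²b but no w with a=w and bR²w.
(F3): fails — w0R²w2 but no w with w0=w and w2R²w.
(F4): fails — uR²w but no t with u=t and wR²t.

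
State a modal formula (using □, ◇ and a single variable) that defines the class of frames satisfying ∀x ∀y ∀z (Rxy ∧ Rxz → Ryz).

◇q → □◇q

The condition is the Euclidean property. The 5 schema ◇q → □◇q defines it.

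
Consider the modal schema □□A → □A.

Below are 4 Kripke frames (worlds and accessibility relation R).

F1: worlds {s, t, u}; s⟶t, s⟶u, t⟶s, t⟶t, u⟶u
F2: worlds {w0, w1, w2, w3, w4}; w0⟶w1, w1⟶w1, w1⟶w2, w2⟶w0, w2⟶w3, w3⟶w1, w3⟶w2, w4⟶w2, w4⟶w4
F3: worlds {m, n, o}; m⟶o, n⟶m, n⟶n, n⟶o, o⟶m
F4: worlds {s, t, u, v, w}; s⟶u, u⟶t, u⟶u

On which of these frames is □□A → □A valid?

F1, F4

The schema corresponds to density: ∀x ∀y (Rxy → ∃z (Rxz ∧ Rzy)).
F1: condition met.
F2: fails — Rw2w0 but no z with Rw2z and Rzw0.
F3: fails — Rom but no z with Roz and Rzm.
F4: condition met.
Valid on: F1, F4.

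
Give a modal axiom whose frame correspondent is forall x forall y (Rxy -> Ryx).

The condition is symmetry. The B schema ψ → □◇ψ defines it.
Suppose ψ→□◇ψ is valid. Take Rxy and set V(ψ)={x}. Then ψ at x, so □◇ψ at x, so ◇ψ at y, so some z with Ryz has ψ; z=x, i.e. Ryx.

ψ → □◇ψ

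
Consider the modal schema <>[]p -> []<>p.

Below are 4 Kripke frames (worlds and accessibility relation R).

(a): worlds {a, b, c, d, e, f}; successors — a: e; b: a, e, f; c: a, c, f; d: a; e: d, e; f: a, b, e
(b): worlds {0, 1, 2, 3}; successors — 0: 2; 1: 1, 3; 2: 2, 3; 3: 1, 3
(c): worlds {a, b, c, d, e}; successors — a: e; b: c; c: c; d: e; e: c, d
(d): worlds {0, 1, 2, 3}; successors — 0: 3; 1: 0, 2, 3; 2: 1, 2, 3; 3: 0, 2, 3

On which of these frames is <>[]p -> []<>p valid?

Frame correspondent (Sahlqvist): forall x forall y forall z (Rxy & Rxz -> exists w (Ryw & Rzw)) — i.e. convergence.
(a): fails — Rcc and Rca but c and a have no common successor.
(b): satisfies the condition.
(c): fails — Rec and Red but c and d have no common successor.
(d): satisfies the condition.
Valid on: (b), (d).

(b), (d)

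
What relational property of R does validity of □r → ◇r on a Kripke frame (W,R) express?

seriality: ∀x ∃y Rxy

This schema is the D axiom.
It corresponds to seriality: ∀x ∃y Rxy.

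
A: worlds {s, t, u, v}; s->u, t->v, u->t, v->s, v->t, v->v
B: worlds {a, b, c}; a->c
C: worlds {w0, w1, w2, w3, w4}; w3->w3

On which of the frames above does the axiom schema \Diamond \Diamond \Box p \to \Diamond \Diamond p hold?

This is the axiom for a generalized confluence (Geach) condition; its first-order frame correspondent is \forall x \forall y (x R^2 y \to \exists w (yRw \wedge x R^2 w)).
A: fails — sR²t but no w with tRw and sR²w.
B: holds.
C: holds.

B, C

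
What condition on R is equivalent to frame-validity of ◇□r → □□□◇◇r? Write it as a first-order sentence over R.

∀x ∀y ∀z ((xRy ∧ xR³z) → ∃w (yRw ∧ zR²w))

This is a Sahlqvist (Geach-type) schema ◇^1□^1r → □^3◇^2r.
Minimal-valuation argument: fix x; take any y with xR^1y and any z with xR^3z. Set V(r) to the set of worlds R-reachable from y in exactly 1 step. Then □^1r holds at y, so the antecedent holds at x; validity forces ◇^2r at z, giving a w with zR^2w and yR^1w.
First-order correspondent: ∀x ∀y ∀z ((xRy ∧ xR³z) → ∃w (yRw ∧ zR²w)).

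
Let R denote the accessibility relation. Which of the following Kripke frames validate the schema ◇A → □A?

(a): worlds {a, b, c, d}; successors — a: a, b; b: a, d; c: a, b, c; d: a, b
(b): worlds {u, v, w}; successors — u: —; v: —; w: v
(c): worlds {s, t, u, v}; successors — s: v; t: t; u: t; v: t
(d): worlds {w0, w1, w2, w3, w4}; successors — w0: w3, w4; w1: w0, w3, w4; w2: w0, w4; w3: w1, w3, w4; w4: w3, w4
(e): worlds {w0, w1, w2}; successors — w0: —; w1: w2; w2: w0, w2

(b), (c)

Frame correspondent (Sahlqvist): ∀x ∀y ∀z (Rxy ∧ Rxz → y = z) — i.e. partial functionality.
(a): fails — a sees both a and b.
(b): condition met.
(c): condition met.
(d): fails — w0 sees both w3 and w4.
(e): fails — w2 sees both w0 and w2.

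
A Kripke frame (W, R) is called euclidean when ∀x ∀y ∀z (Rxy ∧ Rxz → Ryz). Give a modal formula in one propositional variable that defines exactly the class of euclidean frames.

◇ψ → □◇ψ

A defining formula is ◇ψ → □◇ψ (the 5 axiom).
Suppose ◇ψ→□◇ψ is valid. Take Rxy, Rxz and set V(ψ)={y}. Then ◇ψ at x, so □◇ψ at x, so ◇ψ at z, so some w with Rzw has ψ; w=y, i.e. Rzy. By symmetry of the argument, Ryz.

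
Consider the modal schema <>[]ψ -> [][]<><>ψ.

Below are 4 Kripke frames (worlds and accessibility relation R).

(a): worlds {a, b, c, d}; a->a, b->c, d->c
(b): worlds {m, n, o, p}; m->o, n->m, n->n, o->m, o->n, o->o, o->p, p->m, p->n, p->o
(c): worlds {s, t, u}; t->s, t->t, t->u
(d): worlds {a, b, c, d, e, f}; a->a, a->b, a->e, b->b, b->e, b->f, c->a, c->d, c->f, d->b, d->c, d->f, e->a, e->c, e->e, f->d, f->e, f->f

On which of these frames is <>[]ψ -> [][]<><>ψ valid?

This is the axiom for a generalized confluence (Geach) condition; its first-order frame correspondent is forall x forall y forall z ((xRy & x R^2 z) -> exists w (yRw & z R^2 w)).
(a): ✓.
(b): ✓.
(c): fails — tRs, tR²s but no w with sRw and sR²w.
(d): ✓.

(a), (b), (d)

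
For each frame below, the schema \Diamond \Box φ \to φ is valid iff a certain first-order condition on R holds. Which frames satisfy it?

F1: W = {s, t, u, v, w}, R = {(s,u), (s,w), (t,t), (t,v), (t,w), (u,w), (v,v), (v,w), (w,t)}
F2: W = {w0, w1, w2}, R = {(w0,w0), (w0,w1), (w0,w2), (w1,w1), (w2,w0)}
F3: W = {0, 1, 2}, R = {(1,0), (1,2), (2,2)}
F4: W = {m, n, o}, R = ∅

F4

The schema corresponds to symmetry: \forall x \forall y (Rxy \to Ryx).
F1: fails — Rtv but not Rvt.
F2: fails — Rw0w1 but not Rw1w0.
F3: fails — R12 but not R21.
F4: holds.
Valid on: F4.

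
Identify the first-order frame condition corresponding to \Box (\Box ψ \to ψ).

Suppose □(□ψ→ψ) is valid. Take Rxy and set V(ψ)={w : Ryw}. Then at y, □ψ holds; since □(□ψ→ψ) at x, □ψ→ψ at y, so ψ at y, i.e. Ryy.

shift-reflexivity: \forall x \forall y (Rxy \to Ryy)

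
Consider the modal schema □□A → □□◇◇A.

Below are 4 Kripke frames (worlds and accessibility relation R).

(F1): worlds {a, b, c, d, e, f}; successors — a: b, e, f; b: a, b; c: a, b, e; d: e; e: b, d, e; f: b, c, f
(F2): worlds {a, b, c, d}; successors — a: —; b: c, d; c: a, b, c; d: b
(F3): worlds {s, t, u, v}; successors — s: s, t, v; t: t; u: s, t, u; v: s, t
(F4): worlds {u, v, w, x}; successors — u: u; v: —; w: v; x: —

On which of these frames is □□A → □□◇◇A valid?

Frame correspondent (Sahlqvist): ∀x ∀z (xR²z → ∃w (xR²w ∧ zR²w)) — i.e. a generalized confluence (Geach) condition.
(F1): condition met.
(F2): fails — bR²a but no w with bR²w and aR²w.
(F3): condition met.
(F4): condition met.

(F1), (F3), (F4)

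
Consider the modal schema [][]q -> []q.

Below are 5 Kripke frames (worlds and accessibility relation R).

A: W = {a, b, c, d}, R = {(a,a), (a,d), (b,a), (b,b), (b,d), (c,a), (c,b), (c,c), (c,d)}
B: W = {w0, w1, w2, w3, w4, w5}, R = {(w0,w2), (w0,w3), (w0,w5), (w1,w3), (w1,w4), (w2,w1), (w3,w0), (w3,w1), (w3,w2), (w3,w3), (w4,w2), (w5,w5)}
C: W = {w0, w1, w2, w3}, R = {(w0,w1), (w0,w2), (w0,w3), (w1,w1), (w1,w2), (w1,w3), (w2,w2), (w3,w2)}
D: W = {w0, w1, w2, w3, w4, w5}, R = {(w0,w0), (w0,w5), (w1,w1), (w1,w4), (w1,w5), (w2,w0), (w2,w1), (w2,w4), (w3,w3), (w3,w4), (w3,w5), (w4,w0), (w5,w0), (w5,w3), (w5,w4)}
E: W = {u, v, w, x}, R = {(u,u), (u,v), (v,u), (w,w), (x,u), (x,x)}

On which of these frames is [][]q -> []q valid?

A, C, D, E

The schema corresponds to density: forall x forall y (Rxy -> exists z (Rxz & Rzy)).
A: satisfies the condition.
B: fails — Rw4w2 but no z with Rw4z and Rzw2.
C: satisfies the condition.
D: satisfies the condition.
E: satisfies the condition.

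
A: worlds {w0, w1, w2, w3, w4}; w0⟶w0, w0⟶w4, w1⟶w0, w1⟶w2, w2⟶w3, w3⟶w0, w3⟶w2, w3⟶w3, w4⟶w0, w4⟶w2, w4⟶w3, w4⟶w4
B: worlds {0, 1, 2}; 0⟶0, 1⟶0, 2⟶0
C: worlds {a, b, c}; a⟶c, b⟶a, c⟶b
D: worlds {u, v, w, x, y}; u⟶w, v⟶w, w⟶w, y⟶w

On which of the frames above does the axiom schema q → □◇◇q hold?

The schema corresponds to a generalized confluence (Geach) condition: ∀x ∀z (xRz → ∃w (x = w ∧ zR²w)).
A: fails — w1Rw0 but no w with w1=w and w0R²w.
B: fails — 1R0 but no w with 1=w and 0R²w.
C: holds.
D: fails — uRw but no t with u=t and wR²t.
Valid on: C.

C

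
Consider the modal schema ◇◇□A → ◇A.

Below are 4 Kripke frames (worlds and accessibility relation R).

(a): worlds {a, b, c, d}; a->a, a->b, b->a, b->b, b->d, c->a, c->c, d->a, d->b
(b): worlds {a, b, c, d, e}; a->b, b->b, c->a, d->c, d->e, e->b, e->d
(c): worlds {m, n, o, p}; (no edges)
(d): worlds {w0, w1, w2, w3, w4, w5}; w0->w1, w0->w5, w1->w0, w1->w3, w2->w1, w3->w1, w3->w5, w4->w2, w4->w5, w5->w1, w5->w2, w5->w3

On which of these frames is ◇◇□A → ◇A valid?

(a), (c)

The schema corresponds to a generalized confluence (Geach) condition: ∀x ∀y (xR²y → ∃w (yRw ∧ xRw)).
(a): ✓.
(b): fails — cR²b but no w with bRw and cRw.
(c): ✓.
(d): fails — w0R²w1 but no w with w1Rw and w0Rw.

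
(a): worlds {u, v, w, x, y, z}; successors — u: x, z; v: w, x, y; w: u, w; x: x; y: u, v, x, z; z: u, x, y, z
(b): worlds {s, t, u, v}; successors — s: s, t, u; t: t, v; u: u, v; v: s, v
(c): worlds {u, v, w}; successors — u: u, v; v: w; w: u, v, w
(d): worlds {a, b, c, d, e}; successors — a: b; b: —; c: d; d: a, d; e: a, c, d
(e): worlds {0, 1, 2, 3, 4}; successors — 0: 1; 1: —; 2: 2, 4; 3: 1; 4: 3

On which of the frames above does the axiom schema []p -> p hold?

Frame correspondent (Sahlqvist): forall x Rxx — i.e. reflexivity.
(a): fails — world u does not see itself.
(b): ✓.
(c): fails — world v does not see itself.
(d): fails — world a does not see itself.
(e): fails — world 0 does not see itself.

(b)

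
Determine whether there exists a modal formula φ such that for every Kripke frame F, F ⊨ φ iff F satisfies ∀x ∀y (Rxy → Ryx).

This is a Sahlqvist condition; the B axiom r → □◇r defines it.

Yes, by r → □◇r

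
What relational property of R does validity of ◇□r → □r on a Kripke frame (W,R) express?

the Euclidean property

This is a form of the 5 axiom.
It corresponds to the Euclidean property: ∀x ∀y ∀z (Rxy ∧ Rxz → Ryz).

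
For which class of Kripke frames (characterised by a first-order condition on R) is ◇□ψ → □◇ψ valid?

Convergence

Suppose ◇□ψ→□◇ψ is valid. Take Rxy, Rxz and set V(ψ)={w : Ryw}. Then □ψ at y so ◇□ψ at x, so □◇ψ at x, so ◇ψ at z, giving w with Rzw and Ryw.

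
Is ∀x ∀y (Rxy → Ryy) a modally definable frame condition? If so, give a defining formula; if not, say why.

This is a Sahlqvist condition; the T□ axiom □(□q → q) defines it.
Suppose □(□q→q) is valid. Take Rxy and set V(q)={w : Ryw}. Then at y, □q holds; since □(□q→q) at x, □q→q at y, so q at y, i.e. Ryy.

Definable; □(□q → q) defines it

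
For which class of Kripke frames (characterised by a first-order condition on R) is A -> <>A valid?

This is frame-equivalent to □A → A (substitute ¬A for A and contrapose).
Suppose □A→A is valid. At any x set V(A)={w : Rxw}. Then □A holds at x, so A holds at x, i.e. Rxx.

reflexivity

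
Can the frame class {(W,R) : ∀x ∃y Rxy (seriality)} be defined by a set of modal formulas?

This is a Sahlqvist condition; the D axiom □p → ◇p defines it.
Suppose □p→◇p is valid. At any x set V(p)=W. Then □p at x, so ◇p at x, so x has a successor.

Definable; □p → ◇p defines it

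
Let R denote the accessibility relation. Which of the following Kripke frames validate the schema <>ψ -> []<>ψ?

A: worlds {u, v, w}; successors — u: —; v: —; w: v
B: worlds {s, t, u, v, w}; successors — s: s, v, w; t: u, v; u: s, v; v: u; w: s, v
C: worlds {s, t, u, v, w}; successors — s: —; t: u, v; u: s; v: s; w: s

This is the axiom for the Euclidean property; its first-order frame correspondent is forall x forall y forall z (Rxy & Rxz -> Ryz).
A: fails — Rwv and Rwv but not Rvv.
B: fails — Rsv and Rsv but not Rvv.
C: fails — Rtv and Rtv but not Rvv.
Valid on no frame.

none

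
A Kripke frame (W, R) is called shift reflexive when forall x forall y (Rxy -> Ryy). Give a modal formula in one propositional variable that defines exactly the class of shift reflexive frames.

□(□s → s)

A defining formula is □(□s → s) (the T□ axiom).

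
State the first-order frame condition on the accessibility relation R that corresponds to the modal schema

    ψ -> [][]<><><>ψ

This is a Sahlqvist (Geach-type) schema ◇^0□^0ψ → □^2◇^3ψ.
First-order correspondent: forall x forall z (x R^2 z -> exists w (x = w & z R^3 w)).

forall x forall z (x R^2 z -> exists w (x = w & z R^3 w))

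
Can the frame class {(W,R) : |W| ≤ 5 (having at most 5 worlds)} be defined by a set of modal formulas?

Not definable by any modal formula

Modal frame validity is preserved under disjoint unions.
Any modal formula valid on each of 6 disjoint one-world frames is valid on their disjoint union (validity is preserved under disjoint unions). Each one-world frame has |W|=1≤5, but the union has |W|=6.
Hence having at most 5 worlds is not modally definable.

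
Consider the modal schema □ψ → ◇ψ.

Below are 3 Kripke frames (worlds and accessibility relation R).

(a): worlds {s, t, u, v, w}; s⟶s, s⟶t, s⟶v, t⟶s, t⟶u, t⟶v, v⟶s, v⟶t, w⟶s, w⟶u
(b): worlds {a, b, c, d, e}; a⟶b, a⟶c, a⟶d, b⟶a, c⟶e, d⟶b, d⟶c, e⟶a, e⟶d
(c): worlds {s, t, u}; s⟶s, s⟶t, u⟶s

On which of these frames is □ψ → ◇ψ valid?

(b)

Frame correspondent (Sahlqvist): ∀x ∃y Rxy — i.e. seriality.
(a): fails — world u has no successor.
(b): holds.
(c): fails — world t has no successor.
Valid on: (b).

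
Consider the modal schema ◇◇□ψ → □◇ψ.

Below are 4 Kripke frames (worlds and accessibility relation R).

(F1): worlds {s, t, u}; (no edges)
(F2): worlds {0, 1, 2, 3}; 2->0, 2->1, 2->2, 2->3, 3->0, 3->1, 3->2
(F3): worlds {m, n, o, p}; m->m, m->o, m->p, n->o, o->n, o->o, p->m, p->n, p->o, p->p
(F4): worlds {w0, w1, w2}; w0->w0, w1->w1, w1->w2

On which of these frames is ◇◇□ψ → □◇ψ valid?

The schema corresponds to a generalized confluence (Geach) condition: ∀x ∀y ∀z ((xR²y ∧ xRz) → ∃w (yRw ∧ zRw)).
(F1): holds.
(F2): fails — 2R²0, 2R0 but no w with 0Rw and 0Rw.
(F3): holds.
(F4): fails — w1R²w1, w1Rw2 but no w with w1Rw and w2Rw.

(F1), (F3)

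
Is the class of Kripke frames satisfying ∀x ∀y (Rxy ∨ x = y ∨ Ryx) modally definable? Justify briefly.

Any modally definable frame class is closed under disjoint unions.
Take 4 disjoint single-world reflexive frames: each is trivially connected, but their disjoint union has 4 worlds with no edge between distinct components, so it is not connected.
So the class is not modally definable.

Not definable by any modal formula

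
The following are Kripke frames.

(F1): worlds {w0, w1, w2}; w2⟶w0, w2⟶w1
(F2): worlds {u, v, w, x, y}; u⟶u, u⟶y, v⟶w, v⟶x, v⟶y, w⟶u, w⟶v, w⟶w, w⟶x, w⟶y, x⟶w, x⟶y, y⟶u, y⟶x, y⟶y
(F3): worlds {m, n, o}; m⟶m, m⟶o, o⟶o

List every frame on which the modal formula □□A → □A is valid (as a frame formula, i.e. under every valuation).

The schema corresponds to density: ∀x ∀y (Rxy → ∃z (Rxz ∧ Rzy)).
(F1): fails — Rw2w0 but no z with Rw2z and Rzw0.
(F2): holds.
(F3): holds.
Valid on: (F2), (F3).

(F2), (F3)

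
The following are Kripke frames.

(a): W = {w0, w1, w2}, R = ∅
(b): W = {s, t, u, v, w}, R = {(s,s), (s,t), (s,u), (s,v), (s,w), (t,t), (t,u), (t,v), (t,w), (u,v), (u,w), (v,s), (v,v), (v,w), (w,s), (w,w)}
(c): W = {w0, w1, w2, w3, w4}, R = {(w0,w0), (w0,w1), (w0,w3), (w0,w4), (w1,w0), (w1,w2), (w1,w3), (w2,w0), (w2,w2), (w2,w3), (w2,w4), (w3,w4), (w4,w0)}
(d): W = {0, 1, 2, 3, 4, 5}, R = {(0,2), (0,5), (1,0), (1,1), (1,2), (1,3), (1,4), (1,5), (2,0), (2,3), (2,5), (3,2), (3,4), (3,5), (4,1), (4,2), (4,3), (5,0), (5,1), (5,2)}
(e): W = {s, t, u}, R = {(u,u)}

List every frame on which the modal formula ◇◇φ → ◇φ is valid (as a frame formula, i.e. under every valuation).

(a), (e)

This is the axiom for transitivity; its first-order frame correspondent is ∀x ∀y ∀z (Rxy ∧ Ryz → Rxz).
(a): satisfies the condition.
(b): fails — Ruv and Rvs but not Rus.
(c): fails — Rw1w2 and Rw2w4 but not Rw1w4.
(d): fails — R34 and R41 but not R31.
(e): satisfies the condition.
Valid on: (a), (e).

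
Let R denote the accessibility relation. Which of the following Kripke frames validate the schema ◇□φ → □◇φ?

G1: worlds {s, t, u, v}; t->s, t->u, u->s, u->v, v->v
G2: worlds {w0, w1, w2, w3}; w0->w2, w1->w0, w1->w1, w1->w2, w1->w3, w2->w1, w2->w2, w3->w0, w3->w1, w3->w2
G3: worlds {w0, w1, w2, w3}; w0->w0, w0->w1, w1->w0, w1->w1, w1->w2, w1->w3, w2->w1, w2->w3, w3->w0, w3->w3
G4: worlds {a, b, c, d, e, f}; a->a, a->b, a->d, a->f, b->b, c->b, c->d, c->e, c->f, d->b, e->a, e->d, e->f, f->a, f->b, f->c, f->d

G2, G3

The schema corresponds to convergence: ∀x ∀y ∀z (Rxy ∧ Rxz → ∃w (Ryw ∧ Rzw)).
G1: fails — Rts and Rts but s and s have no common successor.
G2: condition met.
G3: condition met.
G4: fails — Rcd and Rce but d and e have no common successor.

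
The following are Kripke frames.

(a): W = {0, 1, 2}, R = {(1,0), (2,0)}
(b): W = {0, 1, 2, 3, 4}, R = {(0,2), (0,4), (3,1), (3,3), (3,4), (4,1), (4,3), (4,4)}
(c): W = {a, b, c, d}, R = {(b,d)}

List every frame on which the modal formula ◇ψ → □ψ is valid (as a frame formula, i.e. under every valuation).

The schema corresponds to partial functionality: ∀x ∀y ∀z (Rxy ∧ Rxz → y = z).
(a): condition met.
(b): fails — 0 sees both 2 and 4.
(c): condition met.

(a), (c)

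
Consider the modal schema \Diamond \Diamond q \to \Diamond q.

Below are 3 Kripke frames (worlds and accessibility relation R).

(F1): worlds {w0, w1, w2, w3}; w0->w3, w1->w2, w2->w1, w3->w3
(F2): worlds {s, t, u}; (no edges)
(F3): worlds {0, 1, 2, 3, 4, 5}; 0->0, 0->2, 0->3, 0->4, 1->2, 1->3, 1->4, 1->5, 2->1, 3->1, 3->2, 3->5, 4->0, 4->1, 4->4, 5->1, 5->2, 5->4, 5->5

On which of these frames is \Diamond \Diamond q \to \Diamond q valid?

(F2)

This is the axiom for transitivity; its first-order frame correspondent is \forall x \forall y \forall z (Rxy \wedge Ryz \to Rxz).
(F1): fails — Rw1w2 and Rw2w1 but not Rw1w1.
(F2): ✓.
(F3): fails — R12 and R21 but not R11.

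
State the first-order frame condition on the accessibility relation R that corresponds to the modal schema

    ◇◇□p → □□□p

This is a Sahlqvist (Geach-type) schema ◇^2□^1p → □^3◇^0p.
First-order correspondent: ∀x ∀y ∀z ((xR²y ∧ xR³z) → ∃w (yRw ∧ z = w)).

∀x ∀y ∀z ((xR²y ∧ xR³z) → ∃w (yRw ∧ z = w))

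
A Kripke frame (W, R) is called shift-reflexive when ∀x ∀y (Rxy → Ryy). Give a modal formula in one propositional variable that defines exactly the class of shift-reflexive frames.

□(□q → q)

This is shift-reflexivity; the standard corresponding axiom is T□: □(□q → q).
Suppose □(□q→q) is valid. Take Rxy and set V(q)={w : Ryw}. Then at y, □q holds; since □(□q→q) at x, □q→q at y, so q at y, i.e. Ryy.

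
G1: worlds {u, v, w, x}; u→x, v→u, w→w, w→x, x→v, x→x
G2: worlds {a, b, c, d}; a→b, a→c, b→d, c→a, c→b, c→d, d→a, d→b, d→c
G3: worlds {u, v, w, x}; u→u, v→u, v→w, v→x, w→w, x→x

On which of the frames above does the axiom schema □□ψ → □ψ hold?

The schema corresponds to density: ∀x ∀y (Rxy → ∃z (Rxz ∧ Rzy)).
G1: fails — Rvu but no z with Rvz and Rzu.
G2: fails — Rac but no z with Raz and Rzc.
G3: holds.

G3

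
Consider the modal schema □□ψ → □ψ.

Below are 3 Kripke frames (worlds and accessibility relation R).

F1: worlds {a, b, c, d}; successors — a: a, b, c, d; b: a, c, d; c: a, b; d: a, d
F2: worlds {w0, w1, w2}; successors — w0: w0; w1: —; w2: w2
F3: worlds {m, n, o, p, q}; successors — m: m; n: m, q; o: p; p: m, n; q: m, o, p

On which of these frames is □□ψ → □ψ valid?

This is the axiom for density; its first-order frame correspondent is ∀x ∀y (Rxy → ∃z (Rxz ∧ Rzy)).
F1: holds.
F2: holds.
F3: fails — Rop but no z with Roz and Rzp.

F1, F2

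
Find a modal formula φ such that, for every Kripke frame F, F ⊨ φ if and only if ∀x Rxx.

This is reflexivity; the standard corresponding axiom is T: □q → q.
Suppose □q→q is valid. At any x set V(q)={w : Rxw}. Then □q holds at x, so q holds at x, i.e. Rxx.

□q → q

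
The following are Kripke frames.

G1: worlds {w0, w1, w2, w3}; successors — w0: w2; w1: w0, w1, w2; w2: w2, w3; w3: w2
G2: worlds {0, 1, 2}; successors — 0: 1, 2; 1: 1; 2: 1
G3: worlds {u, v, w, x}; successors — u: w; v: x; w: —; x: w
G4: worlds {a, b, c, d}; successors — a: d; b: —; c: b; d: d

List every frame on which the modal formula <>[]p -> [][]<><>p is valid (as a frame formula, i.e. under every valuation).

The schema corresponds to a generalized confluence (Geach) condition: forall x forall y forall z ((xRy & x R^2 z) -> exists w (yRw & z R^2 w)).
G1: condition met.
G2: condition met.
G3: fails — vRx, vR²w but no t with xRt and wR²t.
G4: condition met.
Valid on: G1, G2, G4.

G1, G2, G4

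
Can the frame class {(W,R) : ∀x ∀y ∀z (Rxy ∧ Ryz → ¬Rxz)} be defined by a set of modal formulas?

No — not modally definable

Modal frame validity is preserved under surjective bounded morphisms.
The 7-cycle (worlds a,b,c,d,e,f,g with a→b→c→d→e→f→g→a) is intransitive. Mapping every world to a single reflexive point • is a surjective bounded morphism; the reflexive point is not intransitive (R••∧R•• but R••).
So no modal formula (or set of formulas) defines exactly the intransitive frames.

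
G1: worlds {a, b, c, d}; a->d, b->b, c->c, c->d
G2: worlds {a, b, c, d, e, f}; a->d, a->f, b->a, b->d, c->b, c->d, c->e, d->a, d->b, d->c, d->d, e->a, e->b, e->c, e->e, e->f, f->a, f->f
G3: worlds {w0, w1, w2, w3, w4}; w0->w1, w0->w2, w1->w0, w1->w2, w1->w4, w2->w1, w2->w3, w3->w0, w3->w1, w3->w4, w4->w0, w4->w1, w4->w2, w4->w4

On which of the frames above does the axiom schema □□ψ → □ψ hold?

G2

The schema corresponds to density: ∀x ∀y (Rxy → ∃z (Rxz ∧ Rzy)).
G1: fails — Rad but no z with Raz and Rzd.
G2: condition met.
G3: fails — Rw2w3 but no z with Rw2z and Rzw3.
Valid on: G2.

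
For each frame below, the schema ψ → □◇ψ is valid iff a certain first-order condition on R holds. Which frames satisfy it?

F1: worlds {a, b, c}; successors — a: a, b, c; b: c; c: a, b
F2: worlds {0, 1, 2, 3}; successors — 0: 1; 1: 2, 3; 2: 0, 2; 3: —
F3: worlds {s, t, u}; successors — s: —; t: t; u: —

This is the axiom for symmetry; its first-order frame correspondent is ∀x ∀y (Rxy → Ryx).
F1: fails — Rab but not Rba.
F2: fails — R12 but not R21.
F3: satisfies the condition.

F3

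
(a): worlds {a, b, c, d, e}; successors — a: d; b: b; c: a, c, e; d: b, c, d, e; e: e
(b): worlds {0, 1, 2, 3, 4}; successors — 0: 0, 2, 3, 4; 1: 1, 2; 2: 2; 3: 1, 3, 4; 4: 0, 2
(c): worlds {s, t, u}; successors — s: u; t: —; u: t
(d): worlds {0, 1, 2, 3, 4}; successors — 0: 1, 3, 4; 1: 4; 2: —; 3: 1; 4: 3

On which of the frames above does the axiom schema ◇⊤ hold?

(a), (b)

The schema corresponds to seriality: ∀x ∃y Rxy.
(a): satisfies the condition.
(b): satisfies the condition.
(c): fails — world t has no successor.
(d): fails — world 2 has no successor.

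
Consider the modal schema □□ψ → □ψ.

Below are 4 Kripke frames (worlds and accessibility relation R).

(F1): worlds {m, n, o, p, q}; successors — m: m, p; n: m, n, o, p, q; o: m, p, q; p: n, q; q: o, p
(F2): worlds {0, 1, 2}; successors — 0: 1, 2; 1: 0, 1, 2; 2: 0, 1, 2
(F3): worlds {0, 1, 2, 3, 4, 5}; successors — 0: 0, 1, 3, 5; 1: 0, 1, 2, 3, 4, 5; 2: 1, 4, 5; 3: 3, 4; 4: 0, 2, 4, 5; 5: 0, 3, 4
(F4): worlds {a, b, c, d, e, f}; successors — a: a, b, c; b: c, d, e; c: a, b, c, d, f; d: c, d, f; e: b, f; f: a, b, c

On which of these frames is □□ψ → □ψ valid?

This is the axiom for density; its first-order frame correspondent is ∀x ∀y (Rxy → ∃z (Rxz ∧ Rzy)).
(F1): fails — Rqo but no z with Rqz and Rzo.
(F2): satisfies the condition.
(F3): satisfies the condition.
(F4): fails — Rbe but no z with Rbz and Rze.
Valid on: (F2), (F3).

(F2), (F3)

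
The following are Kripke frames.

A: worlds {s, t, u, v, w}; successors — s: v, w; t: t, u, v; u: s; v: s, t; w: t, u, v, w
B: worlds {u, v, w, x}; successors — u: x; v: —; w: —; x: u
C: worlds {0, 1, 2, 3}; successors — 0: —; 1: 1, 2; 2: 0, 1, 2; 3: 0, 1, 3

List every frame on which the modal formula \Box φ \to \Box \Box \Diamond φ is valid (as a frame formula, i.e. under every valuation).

The schema corresponds to a generalized confluence (Geach) condition: \forall x \forall z (x R^2 z \to \exists w (xRw \wedge zRw)).
A: fails — sR²u but no w* with sRw* and uRw*.
B: satisfies the condition.
C: fails — 1R²0 but no w with 1Rw and 0Rw.
Valid on: B.

B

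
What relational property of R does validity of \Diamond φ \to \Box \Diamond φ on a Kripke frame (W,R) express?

Suppose ◇φ→□◇φ is valid. Take Rxy, Rxz and set V(φ)={y}. Then ◇φ at x, so □◇φ at x, so ◇φ at z, so some w with Rzw has φ; w=y, i.e. Rzy. By symmetry of the argument, Ryz.
Conversely, any frame satisfying \forall x \forall y \forall z (Rxy \wedge Rxz \to Ryz) validates the schema.
Frame condition: \forall x \forall y \forall z (Rxy \wedge Rxz \to Ryz).

the Euclidean property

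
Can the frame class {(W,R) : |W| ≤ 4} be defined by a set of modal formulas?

No — not modally definable

Any modally definable frame class is closed under disjoint unions.
Any modal formula valid on each of 5 disjoint one-world frames is valid on their disjoint union (validity is preserved under disjoint unions). Each one-world frame has |W|=1≤4, but the union has |W|=5.
So the class is not modally definable.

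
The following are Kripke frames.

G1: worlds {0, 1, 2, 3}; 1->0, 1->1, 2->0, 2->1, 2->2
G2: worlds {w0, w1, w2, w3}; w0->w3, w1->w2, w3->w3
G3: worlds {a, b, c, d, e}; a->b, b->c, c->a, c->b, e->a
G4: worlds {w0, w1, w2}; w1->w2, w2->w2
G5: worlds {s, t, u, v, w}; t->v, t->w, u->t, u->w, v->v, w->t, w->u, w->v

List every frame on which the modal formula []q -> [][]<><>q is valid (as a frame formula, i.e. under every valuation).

Frame correspondent (Sahlqvist): forall x forall z (x R^2 z -> exists w (xRw & z R^2 w)) — i.e. a generalized confluence (Geach) condition.
G1: fails — 1R²0 but no w with 1Rw and 0R²w.
G2: condition met.
G3: fails — bR²b but no w with bRw and bR²w.
G4: condition met.
G5: fails — uR²v but no w* with uRw* and vR²w*.
Valid on: G2, G4.

G2, G4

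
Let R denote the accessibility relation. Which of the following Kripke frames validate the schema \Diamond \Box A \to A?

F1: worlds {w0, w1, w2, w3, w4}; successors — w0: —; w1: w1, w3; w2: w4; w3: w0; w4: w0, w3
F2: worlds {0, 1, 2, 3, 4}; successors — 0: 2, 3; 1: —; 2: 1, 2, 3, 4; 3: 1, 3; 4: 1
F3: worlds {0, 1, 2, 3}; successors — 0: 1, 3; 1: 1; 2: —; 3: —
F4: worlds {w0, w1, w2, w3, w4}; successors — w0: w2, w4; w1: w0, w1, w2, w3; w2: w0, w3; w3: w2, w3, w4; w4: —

none

Frame correspondent (Sahlqvist): \forall x \forall y (Rxy \to Ryx) — i.e. symmetry.
F1: fails — Rw2w4 but not Rw4w2.
F2: fails — R02 but not R20.
F3: fails — R01 but not R10.
F4: fails — Rw1w2 but not Rw2w1.
Valid on no frame.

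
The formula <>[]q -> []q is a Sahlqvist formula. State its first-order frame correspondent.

the Euclidean property: forall x forall y forall z (Rxy & Rxz -> Ryz)

Equivalently (dual form): ◇q → □◇q.
Suppose ◇q→□◇q is valid. Take Rxy, Rxz and set V(q)={y}. Then ◇q at x, so □◇q at x, so ◇q at z, so some w with Rzw has q; w=y, i.e. Rzy. By symmetry of the argument, Ryz.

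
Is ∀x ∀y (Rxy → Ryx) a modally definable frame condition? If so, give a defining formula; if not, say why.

This is a Sahlqvist condition; the B axiom r → □◇r defines it.

Yes — defined by r → □◇r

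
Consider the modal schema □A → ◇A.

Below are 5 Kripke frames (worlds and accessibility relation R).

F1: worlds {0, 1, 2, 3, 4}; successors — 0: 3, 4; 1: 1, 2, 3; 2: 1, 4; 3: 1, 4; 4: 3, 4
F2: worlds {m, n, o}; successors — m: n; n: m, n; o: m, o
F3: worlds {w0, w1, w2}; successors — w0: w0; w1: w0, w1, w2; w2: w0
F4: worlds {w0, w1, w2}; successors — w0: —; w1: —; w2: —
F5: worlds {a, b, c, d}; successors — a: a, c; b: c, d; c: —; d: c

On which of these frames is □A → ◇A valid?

The schema corresponds to seriality: ∀x ∃y Rxy.
F1: condition met.
F2: condition met.
F3: condition met.
F4: fails — world w0 has no successor.
F5: fails — world c has no successor.

F1, F2, F3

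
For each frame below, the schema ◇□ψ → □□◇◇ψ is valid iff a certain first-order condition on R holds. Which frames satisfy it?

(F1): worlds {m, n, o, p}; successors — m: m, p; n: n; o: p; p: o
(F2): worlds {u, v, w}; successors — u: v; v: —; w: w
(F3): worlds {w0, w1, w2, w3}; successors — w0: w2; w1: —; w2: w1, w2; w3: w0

(F2)

Frame correspondent (Sahlqvist): ∀x ∀y ∀z ((xRy ∧ xR²z) → ∃w (yRw ∧ zR²w)) — i.e. a generalized confluence (Geach) condition.
(F1): fails — mRm, mR²o but no w with mRw and oR²w.
(F2): holds.
(F3): fails — w0Rw2, w0R²w1 but no w with w2Rw and w1R²w.
Valid on: (F2).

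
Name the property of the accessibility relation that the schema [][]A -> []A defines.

Suppose □□A→□A is valid. Take Rxy and set V(A)={w : xR²w}. Then □□A at x, so □A at x, so A at y, i.e. ∃z(Rxz∧Rzy).

density: forall x forall y (Rxy -> exists z (Rxz & Rzy))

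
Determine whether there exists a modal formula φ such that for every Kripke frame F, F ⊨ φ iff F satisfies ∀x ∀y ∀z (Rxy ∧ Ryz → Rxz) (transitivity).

The condition is transitivity. A defining modal formula is □q → □□q.

Yes, by □q → □□q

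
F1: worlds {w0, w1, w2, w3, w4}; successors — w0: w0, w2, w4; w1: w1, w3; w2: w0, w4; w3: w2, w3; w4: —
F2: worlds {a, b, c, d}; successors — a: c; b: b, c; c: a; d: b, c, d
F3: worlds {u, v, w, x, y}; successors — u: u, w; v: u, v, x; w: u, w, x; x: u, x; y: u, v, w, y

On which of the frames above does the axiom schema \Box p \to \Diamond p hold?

Frame correspondent (Sahlqvist): \forall x \exists y Rxy — i.e. seriality.
F1: fails — world w4 has no successor.
F2: satisfies the condition.
F3: satisfies the condition.

F2, F3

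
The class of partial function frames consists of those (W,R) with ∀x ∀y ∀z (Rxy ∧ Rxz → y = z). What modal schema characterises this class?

◇s → □s

A defining formula is ◇s → □s (the CD axiom).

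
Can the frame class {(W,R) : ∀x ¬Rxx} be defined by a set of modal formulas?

Any modally definable frame class is closed under surjective bounded morphisms.
The 5-cycle (worlds 0,1,2,3,4 with 0→1→2→3→4→0) is irreflexive, and the map sending every world to a single reflexive point • is a surjective bounded morphism (forth: every edge maps to (•,•); back: every world has a successor). So any modal formula valid on the 5-cycle is also valid on the reflexive point, which is not irreflexive.
Hence irreflexivity is not modally definable.

No — not modally definable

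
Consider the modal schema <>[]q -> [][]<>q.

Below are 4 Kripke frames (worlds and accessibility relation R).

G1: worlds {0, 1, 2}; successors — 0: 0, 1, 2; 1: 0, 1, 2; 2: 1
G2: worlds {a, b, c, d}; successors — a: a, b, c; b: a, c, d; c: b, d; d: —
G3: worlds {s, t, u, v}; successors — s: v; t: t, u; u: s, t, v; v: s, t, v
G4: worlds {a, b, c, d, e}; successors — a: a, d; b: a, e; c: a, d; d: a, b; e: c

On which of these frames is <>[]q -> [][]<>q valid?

The schema corresponds to a generalized confluence (Geach) condition: forall x forall y forall z ((xRy & x R^2 z) -> exists w (yRw & zRw)).
G1: condition met.
G2: fails — aRa, aR²d but no w with aRw and dRw.
G3: fails — tRt, tR²s but no w with tRw and sRw.
G4: fails — bRe, bR²a but no w with eRw and aRw.

G1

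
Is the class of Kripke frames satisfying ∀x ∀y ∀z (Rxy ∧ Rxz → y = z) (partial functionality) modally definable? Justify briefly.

Yes — defined by ◇p → □p

Yes: it is partial functionality, defined by the CD schema ◇p → □p.
Suppose ◇p→□p is valid. Take Rxy, Rxz and set V(p)={y}. Then ◇p at x, so □p at x, so p at z, i.e. z=y.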